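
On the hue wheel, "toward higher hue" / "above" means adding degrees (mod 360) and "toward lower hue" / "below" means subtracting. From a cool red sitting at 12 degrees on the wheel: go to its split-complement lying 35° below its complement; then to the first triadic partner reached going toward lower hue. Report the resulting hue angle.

12 + 145 = 157°   (split-comp 35° ↓)
157 − 120 = 37°   (triadic ↓)

37°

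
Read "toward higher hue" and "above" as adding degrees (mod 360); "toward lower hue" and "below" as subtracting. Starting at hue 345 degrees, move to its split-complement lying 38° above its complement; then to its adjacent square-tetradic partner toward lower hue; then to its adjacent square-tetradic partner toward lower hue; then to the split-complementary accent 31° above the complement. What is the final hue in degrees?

345 + 218 = 563 → 563 − 360 = 203°   (split-comp 38° ↑)
203 − 90 = 113°   (square ↓)
113 − 90 = 23°   (square ↓)
23 + 211 = 234°   (split-comp 31° ↑)

234°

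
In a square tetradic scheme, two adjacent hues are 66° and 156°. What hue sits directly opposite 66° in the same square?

246°

A square tetradic scheme places four hues 90° apart; opposite corners are 180° apart.
66 + 180 = 246°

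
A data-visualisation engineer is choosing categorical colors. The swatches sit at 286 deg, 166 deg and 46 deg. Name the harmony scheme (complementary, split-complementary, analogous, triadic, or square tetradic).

triadic

Sort the hues: 46°, 166°, 286°.
Successive gaps around the wheel: 120°, 120°, 120°.
Three hues equally spaced 120° apart form a triad.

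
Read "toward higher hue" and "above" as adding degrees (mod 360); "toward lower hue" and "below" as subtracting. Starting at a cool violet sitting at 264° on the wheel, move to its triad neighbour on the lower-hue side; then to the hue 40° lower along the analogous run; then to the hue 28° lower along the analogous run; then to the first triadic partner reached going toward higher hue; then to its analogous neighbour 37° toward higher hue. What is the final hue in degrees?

233°

264 − 120 = 144°   (triadic ↓)
144 − 40 = 104°   (analog 40° ↓)
104 − 28 = 76°   (analog 28° ↓)
76 + 120 = 196°   (triadic ↑)
196 + 37 = 233°   (analog 37° ↑)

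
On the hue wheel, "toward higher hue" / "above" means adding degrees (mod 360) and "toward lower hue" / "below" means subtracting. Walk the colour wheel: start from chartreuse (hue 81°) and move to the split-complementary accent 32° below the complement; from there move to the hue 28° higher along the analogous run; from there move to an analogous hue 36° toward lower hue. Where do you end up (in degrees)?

221°

81 + 148 = 229°   (split-comp 32° ↓)
229 + 28 = 257°   (analog 28° ↑)
257 − 36 = 221°   (analog 36° ↓)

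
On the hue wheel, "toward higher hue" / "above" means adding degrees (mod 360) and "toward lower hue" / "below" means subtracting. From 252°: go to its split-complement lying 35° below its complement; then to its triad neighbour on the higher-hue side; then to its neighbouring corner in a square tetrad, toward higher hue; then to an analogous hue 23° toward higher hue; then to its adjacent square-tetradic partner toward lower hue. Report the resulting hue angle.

252 + 145 = 397 → 397 − 360 = 37°   (split-comp 35° ↓)
37 + 120 = 157°   (triadic ↑)
157 + 90 = 247°   (square ↑)
247 + 23 = 270°   (analog 23° ↑)
270 − 90 = 180°   (square ↓)

180°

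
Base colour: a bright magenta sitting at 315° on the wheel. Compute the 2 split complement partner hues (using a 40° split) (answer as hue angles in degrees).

95° and 175°

Split-complementary hues sit 40° either side of the complement.
Complement of 315°: 315 + 180 = 495 → 495 − 360 = 135°
135 − 40 = 95°
135 + 40 = 175°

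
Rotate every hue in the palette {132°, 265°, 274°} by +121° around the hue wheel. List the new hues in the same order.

132 + 121 = 253°
265 + 121 = 386 → 386 − 360 = 26°
274 + 121 = 395 → 395 − 360 = 35°

253°, 26°, 35°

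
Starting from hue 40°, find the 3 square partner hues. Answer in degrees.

A square tetradic scheme places four hues every 90°.
40 + 90 = 130°
40 + 180 = 220°
40 + 270 = 310°

130°, 220° and 310°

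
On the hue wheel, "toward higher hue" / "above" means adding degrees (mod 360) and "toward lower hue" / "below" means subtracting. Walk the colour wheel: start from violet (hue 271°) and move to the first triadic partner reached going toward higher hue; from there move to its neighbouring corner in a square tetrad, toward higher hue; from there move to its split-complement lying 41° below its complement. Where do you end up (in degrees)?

271 + 120 = 391 → 391 − 360 = 31°   (triadic ↑)
31 + 90 = 121°   (square ↑)
121 + 139 = 260°   (split-comp 41° ↓)

260°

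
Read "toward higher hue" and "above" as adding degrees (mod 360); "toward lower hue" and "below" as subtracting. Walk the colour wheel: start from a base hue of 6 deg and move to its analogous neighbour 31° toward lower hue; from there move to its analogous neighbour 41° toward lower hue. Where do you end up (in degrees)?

6 − 31 = -25 → -25 + 360 = 335°   (analog 31° ↓)
335 − 41 = 294°   (analog 41° ↓)

294°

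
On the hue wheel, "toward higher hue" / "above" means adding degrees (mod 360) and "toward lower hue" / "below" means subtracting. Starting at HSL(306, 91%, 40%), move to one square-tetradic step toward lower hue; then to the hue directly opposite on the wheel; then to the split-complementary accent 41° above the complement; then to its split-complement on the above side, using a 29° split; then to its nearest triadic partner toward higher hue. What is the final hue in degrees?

−90° (square ↓): 306 − 90 = 216°
+180° (complement): 216 + 180 = 396 → 396 − 360 = 36°
+221° (split-comp 41° ↑): 36 + 221 = 257°
+209° (split-comp 29° ↑): 257 + 209 = 466 → 466 − 360 = 106°
+120° (triadic ↑): 106 + 120 = 226°

226°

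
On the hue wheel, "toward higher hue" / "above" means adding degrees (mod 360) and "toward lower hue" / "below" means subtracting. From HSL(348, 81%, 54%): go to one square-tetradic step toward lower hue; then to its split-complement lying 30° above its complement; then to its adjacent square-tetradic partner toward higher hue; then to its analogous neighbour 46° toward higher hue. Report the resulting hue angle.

square ↓ −90°: 348 − 90 = 258°
split-comp 30° ↑ +210°: 258 + 210 = 468 → 468 − 360 = 108°
square ↑ +90°: 108 + 90 = 198°
analog 46° ↑ +46°: 198 + 46 = 244°

244°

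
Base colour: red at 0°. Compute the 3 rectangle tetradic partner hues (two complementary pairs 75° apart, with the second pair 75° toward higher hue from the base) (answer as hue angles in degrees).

0 + 75 = 75°
0 + 180 = 180°
0 + 255 = 255°

75°, 180°, 255°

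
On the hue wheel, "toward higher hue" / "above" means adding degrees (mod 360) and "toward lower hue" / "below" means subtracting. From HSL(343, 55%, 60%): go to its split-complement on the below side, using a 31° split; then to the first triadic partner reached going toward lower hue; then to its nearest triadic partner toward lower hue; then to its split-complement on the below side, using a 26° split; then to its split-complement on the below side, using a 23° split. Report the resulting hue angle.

203°

split-comp 31° ↓ +149°: 343 + 149 = 492 → 492 − 360 = 132°
triadic ↓ −120°: 132 − 120 = 12°
triadic ↓ −120°: 12 − 120 = -108 → -108 + 360 = 252°
split-comp 26° ↓ +154°: 252 + 154 = 406 → 406 − 360 = 46°
split-comp 23° ↓ +157°: 46 + 157 = 203°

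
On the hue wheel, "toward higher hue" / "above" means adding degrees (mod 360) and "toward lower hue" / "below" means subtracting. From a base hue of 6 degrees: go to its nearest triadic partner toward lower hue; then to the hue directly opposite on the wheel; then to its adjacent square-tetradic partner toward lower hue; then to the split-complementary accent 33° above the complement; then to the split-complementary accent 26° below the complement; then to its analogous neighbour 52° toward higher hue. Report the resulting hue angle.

35°

triadic ↓ −120°: 6 − 120 = -114 → -114 + 360 = 246°
complement +180°: 246 + 180 = 426 → 426 − 360 = 66°
square ↓ −90°: 66 − 90 = -24 → -24 + 360 = 336°
split-comp 33° ↑ +213°: 336 + 213 = 549 → 549 − 360 = 189°
split-comp 26° ↓ +154°: 189 + 154 = 343°
analog 52° ↑ +52°: 343 + 52 = 395 → 395 − 360 = 35°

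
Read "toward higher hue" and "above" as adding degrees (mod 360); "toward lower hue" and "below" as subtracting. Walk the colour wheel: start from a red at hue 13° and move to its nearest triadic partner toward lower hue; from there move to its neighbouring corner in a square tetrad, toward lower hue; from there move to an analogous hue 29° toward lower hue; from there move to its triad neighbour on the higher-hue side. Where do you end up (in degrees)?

−120° (triadic ↓): 13 − 120 = -107 → -107 + 360 = 253°
−90° (square ↓): 253 − 90 = 163°
−29° (analog 29° ↓): 163 − 29 = 134°
+120° (triadic ↑): 134 + 120 = 254°

254°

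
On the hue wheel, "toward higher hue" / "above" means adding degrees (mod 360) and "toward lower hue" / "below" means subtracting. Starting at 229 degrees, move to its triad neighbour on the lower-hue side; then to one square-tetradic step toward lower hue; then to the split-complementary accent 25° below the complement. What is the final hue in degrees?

triadic ↓ −120°: 229 − 120 = 109°
square ↓ −90°: 109 − 90 = 19°
split-comp 25° ↓ +155°: 19 + 155 = 174°

174°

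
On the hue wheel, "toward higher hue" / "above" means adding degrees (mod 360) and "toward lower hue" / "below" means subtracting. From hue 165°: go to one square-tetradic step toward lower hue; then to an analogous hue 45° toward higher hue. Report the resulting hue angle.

120°

−90° (square ↓): 165 − 90 = 75°
+45° (analog 45° ↑): 75 + 45 = 120°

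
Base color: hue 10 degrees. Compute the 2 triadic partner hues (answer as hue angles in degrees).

130° and 250°

A triad places three hues 120° apart.
10 + 120 = 130°
10 + 240 = 250°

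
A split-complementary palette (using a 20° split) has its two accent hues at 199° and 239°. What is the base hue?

39°

The accents sit 20° either side of the complement, so the complement is their short-arc midpoint on the wheel.
Short-arc midpoint of 199° and 239°: 219°.
Base is 180° from the complement: 219 − 180 = 39°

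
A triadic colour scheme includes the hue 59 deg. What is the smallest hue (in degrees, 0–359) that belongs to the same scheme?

59°

A triad places three hues 120° apart.
The full set through 59° is {59°, 179°, 299°}.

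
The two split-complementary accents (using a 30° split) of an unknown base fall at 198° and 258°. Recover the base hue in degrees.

The accents sit 30° either side of the complement, so the complement is their short-arc midpoint on the wheel.
Short-arc midpoint of 198° and 258°: 228°.
Base is 180° from the complement: 228 − 180 = 48°

48°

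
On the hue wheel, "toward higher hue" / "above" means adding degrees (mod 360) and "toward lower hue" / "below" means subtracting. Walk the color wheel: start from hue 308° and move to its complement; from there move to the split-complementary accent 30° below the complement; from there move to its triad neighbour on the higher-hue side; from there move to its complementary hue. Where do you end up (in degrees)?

218°

308 + 180 = 488 → 488 − 360 = 128°   (complement)
128 + 150 = 278°   (split-comp 30° ↓)
278 + 120 = 398 → 398 − 360 = 38°   (triadic ↑)
38 + 180 = 218°   (complement)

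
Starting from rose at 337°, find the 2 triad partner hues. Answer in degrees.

97° and 217°

A triad places three hues 120° apart.
337 + 120 = 457 → 457 − 360 = 97°
337 + 240 = 577 → 577 − 360 = 217°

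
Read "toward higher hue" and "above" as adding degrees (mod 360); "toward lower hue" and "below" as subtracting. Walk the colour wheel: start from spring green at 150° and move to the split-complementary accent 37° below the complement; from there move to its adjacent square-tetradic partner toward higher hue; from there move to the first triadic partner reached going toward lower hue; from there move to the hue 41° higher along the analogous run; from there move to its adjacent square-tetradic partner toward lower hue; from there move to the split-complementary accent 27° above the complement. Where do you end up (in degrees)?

61°

+143° (split-comp 37° ↓): 150 + 143 = 293°
+90° (square ↑): 293 + 90 = 383 → 383 − 360 = 23°
−120° (triadic ↓): 23 − 120 = -97 → -97 + 360 = 263°
+41° (analog 41° ↑): 263 + 41 = 304°
−90° (square ↓): 304 − 90 = 214°
+207° (split-comp 27° ↑): 214 + 207 = 421 → 421 − 360 = 61°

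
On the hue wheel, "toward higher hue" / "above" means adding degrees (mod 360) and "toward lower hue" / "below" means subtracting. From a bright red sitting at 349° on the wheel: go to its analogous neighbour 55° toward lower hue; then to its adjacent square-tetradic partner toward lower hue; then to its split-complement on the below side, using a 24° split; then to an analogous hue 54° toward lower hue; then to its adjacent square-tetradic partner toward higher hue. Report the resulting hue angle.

36°

−55° (analog 55° ↓): 349 − 55 = 294°
−90° (square ↓): 294 − 90 = 204°
+156° (split-comp 24° ↓): 204 + 156 = 360 → 360 − 360 = 0°
−54° (analog 54° ↓): 0 − 54 = -54 → -54 + 360 = 306°
+90° (square ↑): 306 + 90 = 396 → 396 − 360 = 36°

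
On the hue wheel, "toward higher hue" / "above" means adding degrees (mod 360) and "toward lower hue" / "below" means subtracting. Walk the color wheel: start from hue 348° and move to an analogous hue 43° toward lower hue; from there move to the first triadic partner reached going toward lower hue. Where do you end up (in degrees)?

185°

analog 43° ↓ −43°: 348 − 43 = 305°
triadic ↓ −120°: 305 − 120 = 185°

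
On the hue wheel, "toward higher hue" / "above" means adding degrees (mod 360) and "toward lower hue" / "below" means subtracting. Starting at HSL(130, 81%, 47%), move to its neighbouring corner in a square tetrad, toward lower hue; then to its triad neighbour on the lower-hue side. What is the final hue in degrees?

280°

130 − 90 = 40°   (square ↓)
40 − 120 = -80 → -80 + 360 = 280°   (triadic ↓)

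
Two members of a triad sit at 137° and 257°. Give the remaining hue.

17°

A triad spaces three hues 120° apart.
The full set is {17°, 137°, 257°}.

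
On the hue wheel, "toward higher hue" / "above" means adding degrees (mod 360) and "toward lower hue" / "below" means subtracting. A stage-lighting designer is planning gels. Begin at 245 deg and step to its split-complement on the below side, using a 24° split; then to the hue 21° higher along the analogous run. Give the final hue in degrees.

62°

split-comp 24° ↓ +156°: 245 + 156 = 401 → 401 − 360 = 41°
analog 21° ↑ +21°: 41 + 21 = 62°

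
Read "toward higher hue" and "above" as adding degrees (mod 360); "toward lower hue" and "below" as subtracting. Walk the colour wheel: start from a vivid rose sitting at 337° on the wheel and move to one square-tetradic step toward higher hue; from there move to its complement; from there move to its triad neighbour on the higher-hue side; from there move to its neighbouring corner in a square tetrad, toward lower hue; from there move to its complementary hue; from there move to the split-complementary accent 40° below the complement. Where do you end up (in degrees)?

237°

337 + 90 = 427 → 427 − 360 = 67°   (square ↑)
67 + 180 = 247°   (complement)
247 + 120 = 367 → 367 − 360 = 7°   (triadic ↑)
7 − 90 = -83 → -83 + 360 = 277°   (square ↓)
277 + 180 = 457 → 457 − 360 = 97°   (complement)
97 + 140 = 237°   (split-comp 40° ↓)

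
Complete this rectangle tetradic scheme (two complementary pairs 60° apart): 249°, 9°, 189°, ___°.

69°

A rectangular tetradic uses two complementary pairs 60° apart: offsets 0°, 60°, 180°, 240°.
Among {9°, 189°, 249°}, 9° and 189° are a 180° pair.
The remaining hue 249° needs its own complement: 249 + 180 = 429 → 429 − 360 = 69°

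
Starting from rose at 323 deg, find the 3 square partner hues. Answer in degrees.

53°, 143°, and 233°

323 + 90 = 413 → 413 − 360 = 53°
323 + 180 = 503 → 503 − 360 = 143°
323 + 270 = 593 → 593 − 360 = 233°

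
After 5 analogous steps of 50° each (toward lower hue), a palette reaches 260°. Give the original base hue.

150°

5 steps of 50° (toward lower hue) give a net shift of −250°.
Start = end − shift: 260 + 250 = 510 → 510 − 360 = 150°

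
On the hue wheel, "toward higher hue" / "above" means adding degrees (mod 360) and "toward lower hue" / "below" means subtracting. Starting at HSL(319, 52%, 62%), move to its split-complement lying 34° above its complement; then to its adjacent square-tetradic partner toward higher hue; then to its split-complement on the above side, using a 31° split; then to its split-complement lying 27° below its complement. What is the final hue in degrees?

+214° (split-comp 34° ↑): 319 + 214 = 533 → 533 − 360 = 173°
+90° (square ↑): 173 + 90 = 263°
+211° (split-comp 31° ↑): 263 + 211 = 474 → 474 − 360 = 114°
+153° (split-comp 27° ↓): 114 + 153 = 267°

267°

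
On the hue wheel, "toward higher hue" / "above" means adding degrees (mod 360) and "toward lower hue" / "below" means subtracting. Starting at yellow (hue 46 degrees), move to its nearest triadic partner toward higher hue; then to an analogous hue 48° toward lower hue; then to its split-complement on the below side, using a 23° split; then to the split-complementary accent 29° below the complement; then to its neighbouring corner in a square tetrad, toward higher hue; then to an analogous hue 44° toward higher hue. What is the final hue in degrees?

46 + 120 = 166°   (triadic ↑)
166 − 48 = 118°   (analog 48° ↓)
118 + 157 = 275°   (split-comp 23° ↓)
275 + 151 = 426 → 426 − 360 = 66°   (split-comp 29° ↓)
66 + 90 = 156°   (square ↑)
156 + 44 = 200°   (analog 44° ↑)

200°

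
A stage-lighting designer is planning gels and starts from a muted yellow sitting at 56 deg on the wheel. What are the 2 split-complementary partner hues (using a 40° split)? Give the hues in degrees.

Split-complementary hues sit 40° either side of the complement.
Complement of 56 deg: 56 + 180 = 236°
236 − 40 = 196°
236 + 40 = 276°

196° and 276°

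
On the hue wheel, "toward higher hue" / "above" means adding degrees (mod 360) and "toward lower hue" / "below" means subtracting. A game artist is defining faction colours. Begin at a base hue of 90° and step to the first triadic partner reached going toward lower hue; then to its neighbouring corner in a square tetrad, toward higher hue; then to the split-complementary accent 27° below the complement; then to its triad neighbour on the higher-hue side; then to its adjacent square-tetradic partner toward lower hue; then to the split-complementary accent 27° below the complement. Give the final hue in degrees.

90 − 120 = -30 → -30 + 360 = 330°   (triadic ↓)
330 + 90 = 420 → 420 − 360 = 60°   (square ↑)
60 + 153 = 213°   (split-comp 27° ↓)
213 + 120 = 333°   (triadic ↑)
333 − 90 = 243°   (square ↓)
243 + 153 = 396 → 396 − 360 = 36°   (split-comp 27° ↓)

36°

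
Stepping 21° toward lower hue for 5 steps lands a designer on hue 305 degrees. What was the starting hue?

5 steps of 21° (toward lower hue) give a net shift of −105°.
Start = end − shift: 305 + 105 = 410 → 410 − 360 = 50°

50°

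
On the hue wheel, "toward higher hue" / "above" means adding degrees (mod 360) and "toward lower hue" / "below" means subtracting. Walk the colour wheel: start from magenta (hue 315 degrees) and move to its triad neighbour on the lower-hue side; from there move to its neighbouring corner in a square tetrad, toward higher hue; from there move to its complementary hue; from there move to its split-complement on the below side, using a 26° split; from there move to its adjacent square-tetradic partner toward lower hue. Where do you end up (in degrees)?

169°

−120° (triadic ↓): 315 − 120 = 195°
+90° (square ↑): 195 + 90 = 285°
+180° (complement): 285 + 180 = 465 → 465 − 360 = 105°
+154° (split-comp 26° ↓): 105 + 154 = 259°
−90° (square ↓): 259 − 90 = 169°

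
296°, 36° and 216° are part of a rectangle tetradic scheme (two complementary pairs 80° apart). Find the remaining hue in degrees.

116°

A rectangular tetradic uses two complementary pairs 80° apart: offsets 0°, 80°, 180°, 260°.
Among {36°, 216°, 296°}, 36° and 216° are a 180° pair.
The remaining hue 296° needs its own complement: 296 + 180 = 476 → 476 − 360 = 116°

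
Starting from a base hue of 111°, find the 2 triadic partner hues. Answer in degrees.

111 + 120 = 231°
111 + 240 = 351°

231° and 351°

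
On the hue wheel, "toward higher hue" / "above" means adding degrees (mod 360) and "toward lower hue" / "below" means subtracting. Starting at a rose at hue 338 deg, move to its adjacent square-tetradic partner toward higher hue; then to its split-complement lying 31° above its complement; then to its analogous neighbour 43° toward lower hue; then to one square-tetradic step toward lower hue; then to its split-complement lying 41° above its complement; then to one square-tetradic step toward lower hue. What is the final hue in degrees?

277°

+90° (square ↑): 338 + 90 = 428 → 428 − 360 = 68°
+211° (split-comp 31° ↑): 68 + 211 = 279°
−43° (analog 43° ↓): 279 − 43 = 236°
−90° (square ↓): 236 − 90 = 146°
+221° (split-comp 41° ↑): 146 + 221 = 367 → 367 − 360 = 7°
−90° (square ↓): 7 − 90 = -83 → -83 + 360 = 277°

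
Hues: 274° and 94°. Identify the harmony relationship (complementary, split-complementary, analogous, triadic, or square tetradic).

complementary

Sort the hues: 94°, 274°.
Successive gaps around the wheel: 180°, 180°.
Two hues 180° apart are complementary.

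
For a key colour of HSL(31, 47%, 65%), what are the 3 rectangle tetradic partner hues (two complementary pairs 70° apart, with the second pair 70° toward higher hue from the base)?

101°, 211°, 281°

A rectangular tetradic uses two complementary pairs 70° apart: offsets 0°, 70°, 180°, 250°.
31 + 70 = 101°
31 + 180 = 211°
31 + 250 = 281°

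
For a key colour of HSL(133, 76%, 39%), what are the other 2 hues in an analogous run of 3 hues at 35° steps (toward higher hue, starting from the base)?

Analogous hues sit every 35° along the wheel.
133 + 35 = 168°
133 + 70 = 203°

168° and 203°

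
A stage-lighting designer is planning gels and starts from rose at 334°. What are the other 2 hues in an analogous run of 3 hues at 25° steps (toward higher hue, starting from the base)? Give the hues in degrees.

Analogous hues sit every 25° along the wheel.
334 + 25 = 359°
334 + 50 = 384 → 384 − 360 = 24°

359° and 24°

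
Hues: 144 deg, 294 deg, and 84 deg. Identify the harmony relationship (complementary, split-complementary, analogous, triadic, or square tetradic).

split-complementary

Sort the hues: 84°, 144°, 294°.
Successive gaps around the wheel: 60°, 150°, 150°.
Two 150° gaps and one 60° gap — a base hue opposite a pair of accents 30° either side of its complement — is the split-complementary pattern.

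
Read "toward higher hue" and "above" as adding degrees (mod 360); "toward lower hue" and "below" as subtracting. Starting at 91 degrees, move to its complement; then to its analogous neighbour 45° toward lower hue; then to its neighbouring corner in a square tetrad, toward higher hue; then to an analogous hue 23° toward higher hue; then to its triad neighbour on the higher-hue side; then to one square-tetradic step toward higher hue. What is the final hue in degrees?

+180° (complement): 91 + 180 = 271°
−45° (analog 45° ↓): 271 − 45 = 226°
+90° (square ↑): 226 + 90 = 316°
+23° (analog 23° ↑): 316 + 23 = 339°
+120° (triadic ↑): 339 + 120 = 459 → 459 − 360 = 99°
+90° (square ↑): 99 + 90 = 189°

189°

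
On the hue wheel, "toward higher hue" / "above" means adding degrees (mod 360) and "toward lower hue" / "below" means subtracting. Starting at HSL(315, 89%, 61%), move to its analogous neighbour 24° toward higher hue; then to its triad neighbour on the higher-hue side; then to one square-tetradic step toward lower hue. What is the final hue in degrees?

9°

+24° (analog 24° ↑): 315 + 24 = 339°
+120° (triadic ↑): 339 + 120 = 459 → 459 − 360 = 99°
−90° (square ↓): 99 − 90 = 9°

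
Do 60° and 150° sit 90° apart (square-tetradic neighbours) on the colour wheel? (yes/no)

Angular distance: |60 − 150| = 90 = 90°.
90° apart (square-tetradic neighbours) requires 90°.

yes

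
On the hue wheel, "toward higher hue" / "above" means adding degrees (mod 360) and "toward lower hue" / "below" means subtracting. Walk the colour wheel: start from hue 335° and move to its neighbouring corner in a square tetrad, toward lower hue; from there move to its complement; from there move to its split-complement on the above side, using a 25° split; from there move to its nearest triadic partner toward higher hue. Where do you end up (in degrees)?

30°

−90° (square ↓): 335 − 90 = 245°
+180° (complement): 245 + 180 = 425 → 425 − 360 = 65°
+205° (split-comp 25° ↑): 65 + 205 = 270°
+120° (triadic ↑): 270 + 120 = 390 → 390 − 360 = 30°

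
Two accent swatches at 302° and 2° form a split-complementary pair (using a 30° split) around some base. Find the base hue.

The accents sit 30° either side of the complement, so the complement is their short-arc midpoint on the wheel.
Short-arc midpoint of 302° and 2°: 332°.
Base is 180° from the complement: 332 − 180 = 152°

152°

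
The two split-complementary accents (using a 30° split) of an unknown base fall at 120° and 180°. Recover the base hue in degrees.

The accents sit 30° either side of the complement, so the complement is their short-arc midpoint on the wheel.
Short-arc midpoint of 120° and 180°: 150°.
Base is 180° from the complement: 150 − 180 = -30 → -30 + 360 = 330°

330°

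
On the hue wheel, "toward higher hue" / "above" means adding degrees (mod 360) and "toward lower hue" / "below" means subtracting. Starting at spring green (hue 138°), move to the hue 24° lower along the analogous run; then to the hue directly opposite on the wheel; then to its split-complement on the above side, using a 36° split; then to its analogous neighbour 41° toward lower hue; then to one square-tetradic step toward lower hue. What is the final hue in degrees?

analog 24° ↓ −24°: 138 − 24 = 114°
complement +180°: 114 + 180 = 294°
split-comp 36° ↑ +216°: 294 + 216 = 510 → 510 − 360 = 150°
analog 41° ↓ −41°: 150 − 41 = 109°
square ↓ −90°: 109 − 90 = 19°

19°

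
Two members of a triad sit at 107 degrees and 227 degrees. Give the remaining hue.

A triad spaces three hues 120° apart.
The full set is {107°, 227°, 347°}.

347°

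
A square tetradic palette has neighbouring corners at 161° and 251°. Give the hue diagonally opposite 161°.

A square tetradic scheme places four hues 90° apart; opposite corners are 180° apart.
161 + 180 = 341°

341°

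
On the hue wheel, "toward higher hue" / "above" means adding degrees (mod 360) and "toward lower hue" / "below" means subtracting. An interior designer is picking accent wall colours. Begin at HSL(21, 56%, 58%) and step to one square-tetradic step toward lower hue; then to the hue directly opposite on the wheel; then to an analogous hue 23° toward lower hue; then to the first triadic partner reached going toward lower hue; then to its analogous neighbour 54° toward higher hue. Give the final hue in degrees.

22°

−90° (square ↓): 21 − 90 = -69 → -69 + 360 = 291°
+180° (complement): 291 + 180 = 471 → 471 − 360 = 111°
−23° (analog 23° ↓): 111 − 23 = 88°
−120° (triadic ↓): 88 − 120 = -32 → -32 + 360 = 328°
+54° (analog 54° ↑): 328 + 54 = 382 → 382 − 360 = 22°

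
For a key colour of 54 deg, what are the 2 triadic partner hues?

174° and 294°

A triad places three hues 120° apart.
54 + 120 = 174°
54 + 240 = 294°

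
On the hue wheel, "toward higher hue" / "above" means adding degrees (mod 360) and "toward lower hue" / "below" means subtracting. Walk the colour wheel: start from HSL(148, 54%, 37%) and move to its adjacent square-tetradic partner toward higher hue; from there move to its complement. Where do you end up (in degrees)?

square ↑ +90°: 148 + 90 = 238°
complement +180°: 238 + 180 = 418 → 418 − 360 = 58°

58°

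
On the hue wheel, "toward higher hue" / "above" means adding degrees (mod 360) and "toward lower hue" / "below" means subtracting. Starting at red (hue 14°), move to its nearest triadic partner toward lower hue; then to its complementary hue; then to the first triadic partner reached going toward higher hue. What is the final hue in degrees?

14 − 120 = -106 → -106 + 360 = 254°   (triadic ↓)
254 + 180 = 434 → 434 − 360 = 74°   (complement)
74 + 120 = 194°   (triadic ↑)

194°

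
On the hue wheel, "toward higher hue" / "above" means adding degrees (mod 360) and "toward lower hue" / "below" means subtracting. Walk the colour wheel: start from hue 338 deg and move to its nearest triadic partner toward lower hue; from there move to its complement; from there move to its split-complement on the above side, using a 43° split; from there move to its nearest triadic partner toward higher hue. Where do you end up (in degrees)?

triadic ↓ −120°: 338 − 120 = 218°
complement +180°: 218 + 180 = 398 → 398 − 360 = 38°
split-comp 43° ↑ +223°: 38 + 223 = 261°
triadic ↑ +120°: 261 + 120 = 381 → 381 − 360 = 21°

21°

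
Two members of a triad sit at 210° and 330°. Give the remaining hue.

90°

A triad spaces three hues 120° apart.
The full set is {90°, 210°, 330°}.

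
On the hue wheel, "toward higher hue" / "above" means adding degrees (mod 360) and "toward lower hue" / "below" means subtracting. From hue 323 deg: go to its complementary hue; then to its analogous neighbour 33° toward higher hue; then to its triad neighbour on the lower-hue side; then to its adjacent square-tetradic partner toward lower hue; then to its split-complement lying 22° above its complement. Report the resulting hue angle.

168°

323 + 180 = 503 → 503 − 360 = 143°   (complement)
143 + 33 = 176°   (analog 33° ↑)
176 − 120 = 56°   (triadic ↓)
56 − 90 = -34 → -34 + 360 = 326°   (square ↓)
326 + 202 = 528 → 528 − 360 = 168°   (split-comp 22° ↑)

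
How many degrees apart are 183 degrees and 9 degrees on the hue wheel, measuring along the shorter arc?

174°

|183 − 9| = 174.
174 ≤ 180, so the shorter arc is 174°.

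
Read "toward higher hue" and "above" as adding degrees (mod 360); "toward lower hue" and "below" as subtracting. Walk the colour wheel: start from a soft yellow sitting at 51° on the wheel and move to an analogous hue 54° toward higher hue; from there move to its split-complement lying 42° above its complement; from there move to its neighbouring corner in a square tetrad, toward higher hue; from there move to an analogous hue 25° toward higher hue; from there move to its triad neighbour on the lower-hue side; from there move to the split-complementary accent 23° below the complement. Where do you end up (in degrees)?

analog 54° ↑ +54°: 51 + 54 = 105°
split-comp 42° ↑ +222°: 105 + 222 = 327°
square ↑ +90°: 327 + 90 = 417 → 417 − 360 = 57°
analog 25° ↑ +25°: 57 + 25 = 82°
triadic ↓ −120°: 82 − 120 = -38 → -38 + 360 = 322°
split-comp 23° ↓ +157°: 322 + 157 = 479 → 479 − 360 = 119°

119°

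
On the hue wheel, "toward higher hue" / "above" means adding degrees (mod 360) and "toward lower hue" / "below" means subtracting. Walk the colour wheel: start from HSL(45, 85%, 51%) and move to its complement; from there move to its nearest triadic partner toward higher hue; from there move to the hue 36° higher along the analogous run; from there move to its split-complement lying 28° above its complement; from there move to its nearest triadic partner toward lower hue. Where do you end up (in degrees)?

+180° (complement): 45 + 180 = 225°
+120° (triadic ↑): 225 + 120 = 345°
+36° (analog 36° ↑): 345 + 36 = 381 → 381 − 360 = 21°
+208° (split-comp 28° ↑): 21 + 208 = 229°
−120° (triadic ↓): 229 − 120 = 109°

109°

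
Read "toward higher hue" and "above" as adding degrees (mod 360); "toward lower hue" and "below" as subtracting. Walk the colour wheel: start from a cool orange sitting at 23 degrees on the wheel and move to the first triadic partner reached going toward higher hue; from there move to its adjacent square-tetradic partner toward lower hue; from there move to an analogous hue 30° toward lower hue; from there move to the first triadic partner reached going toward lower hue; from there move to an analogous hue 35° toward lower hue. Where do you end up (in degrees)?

23 + 120 = 143°   (triadic ↑)
143 − 90 = 53°   (square ↓)
53 − 30 = 23°   (analog 30° ↓)
23 − 120 = -97 → -97 + 360 = 263°   (triadic ↓)
263 − 35 = 228°   (analog 35° ↓)

228°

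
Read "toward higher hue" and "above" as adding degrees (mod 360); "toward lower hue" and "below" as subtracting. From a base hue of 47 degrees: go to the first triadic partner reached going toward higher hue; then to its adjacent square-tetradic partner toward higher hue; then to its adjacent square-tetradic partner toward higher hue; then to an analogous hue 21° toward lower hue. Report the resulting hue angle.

326°

triadic ↑ +120°: 47 + 120 = 167°
square ↑ +90°: 167 + 90 = 257°
square ↑ +90°: 257 + 90 = 347°
analog 21° ↓ −21°: 347 − 21 = 326°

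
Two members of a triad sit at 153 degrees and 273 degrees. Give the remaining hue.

A triad spaces three hues 120° apart.
The full set is {33°, 153°, 273°}.

33°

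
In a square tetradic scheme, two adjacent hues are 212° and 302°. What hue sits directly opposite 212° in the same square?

32°

A square tetradic scheme places four hues 90° apart; opposite corners are 180° apart.
212 + 180 = 392 → 392 − 360 = 32°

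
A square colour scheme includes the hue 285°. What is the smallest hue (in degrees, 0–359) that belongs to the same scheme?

15°

A square tetradic scheme places four hues every 90°.
The full set through 285° is {15°, 105°, 195°, 285°}.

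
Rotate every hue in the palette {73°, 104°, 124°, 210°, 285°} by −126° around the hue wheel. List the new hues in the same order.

307°, 338°, 358°, 84°, 159°

73 − 126 = -53 → -53 + 360 = 307°
104 − 126 = -22 → -22 + 360 = 338°
124 − 126 = -2 → -2 + 360 = 358°
210 − 126 = 84°
285 − 126 = 159°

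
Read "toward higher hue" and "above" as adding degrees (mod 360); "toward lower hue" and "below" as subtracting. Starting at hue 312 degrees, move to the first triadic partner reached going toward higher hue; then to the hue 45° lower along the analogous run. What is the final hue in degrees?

triadic ↑ +120°: 312 + 120 = 432 → 432 − 360 = 72°
analog 45° ↓ −45°: 72 − 45 = 27°

27°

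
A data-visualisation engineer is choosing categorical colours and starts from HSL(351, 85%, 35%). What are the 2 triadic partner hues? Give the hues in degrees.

A triad places three hues 120° apart.
351 + 120 = 471 → 471 − 360 = 111°
351 + 240 = 591 → 591 − 360 = 231°

111° and 231°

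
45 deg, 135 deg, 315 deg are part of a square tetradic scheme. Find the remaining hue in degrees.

225°

A square tetradic scheme places four hues every 90°.
The full set through 45° is {45°, 135°, 225°, 315°}.
Given {45°, 135°, 315°}, the missing hue is 225°.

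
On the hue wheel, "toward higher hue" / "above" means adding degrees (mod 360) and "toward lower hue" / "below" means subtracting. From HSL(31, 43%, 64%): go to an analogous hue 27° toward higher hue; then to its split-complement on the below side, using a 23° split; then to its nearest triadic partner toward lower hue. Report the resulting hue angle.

+27° (analog 27° ↑): 31 + 27 = 58°
+157° (split-comp 23° ↓): 58 + 157 = 215°
−120° (triadic ↓): 215 − 120 = 95°

95°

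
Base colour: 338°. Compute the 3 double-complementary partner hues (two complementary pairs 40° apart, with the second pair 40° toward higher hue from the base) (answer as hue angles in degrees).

A rectangular tetradic uses two complementary pairs 40° apart: offsets 0°, 40°, 180°, 220°.
338 + 40 = 378 → 378 − 360 = 18°
338 + 180 = 518 → 518 − 360 = 158°
338 + 220 = 558 → 558 − 360 = 198°

18°, 158°, 198°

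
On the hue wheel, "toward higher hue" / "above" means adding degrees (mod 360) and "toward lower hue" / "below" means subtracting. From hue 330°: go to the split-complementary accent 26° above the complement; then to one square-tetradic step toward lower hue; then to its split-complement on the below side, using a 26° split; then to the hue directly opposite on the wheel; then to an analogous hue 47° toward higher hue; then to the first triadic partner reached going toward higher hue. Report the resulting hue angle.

330 + 206 = 536 → 536 − 360 = 176°   (split-comp 26° ↑)
176 − 90 = 86°   (square ↓)
86 + 154 = 240°   (split-comp 26° ↓)
240 + 180 = 420 → 420 − 360 = 60°   (complement)
60 + 47 = 107°   (analog 47° ↑)
107 + 120 = 227°   (triadic ↑)

227°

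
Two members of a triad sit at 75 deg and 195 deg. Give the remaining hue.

A triad spaces three hues 120° apart.
The full set is {75°, 195°, 315°}.

315°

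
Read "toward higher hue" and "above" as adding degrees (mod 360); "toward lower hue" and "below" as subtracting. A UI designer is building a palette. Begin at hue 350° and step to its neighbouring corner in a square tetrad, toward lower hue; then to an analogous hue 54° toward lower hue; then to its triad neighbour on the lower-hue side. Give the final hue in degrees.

86°

square ↓ −90°: 350 − 90 = 260°
analog 54° ↓ −54°: 260 − 54 = 206°
triadic ↓ −120°: 206 − 120 = 86°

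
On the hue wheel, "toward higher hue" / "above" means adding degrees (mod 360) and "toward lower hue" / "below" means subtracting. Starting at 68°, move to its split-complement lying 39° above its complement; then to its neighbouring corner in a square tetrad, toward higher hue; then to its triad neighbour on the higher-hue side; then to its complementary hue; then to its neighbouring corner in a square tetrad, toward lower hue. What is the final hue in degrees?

227°

+219° (split-comp 39° ↑): 68 + 219 = 287°
+90° (square ↑): 287 + 90 = 377 → 377 − 360 = 17°
+120° (triadic ↑): 17 + 120 = 137°
+180° (complement): 137 + 180 = 317°
−90° (square ↓): 317 − 90 = 227°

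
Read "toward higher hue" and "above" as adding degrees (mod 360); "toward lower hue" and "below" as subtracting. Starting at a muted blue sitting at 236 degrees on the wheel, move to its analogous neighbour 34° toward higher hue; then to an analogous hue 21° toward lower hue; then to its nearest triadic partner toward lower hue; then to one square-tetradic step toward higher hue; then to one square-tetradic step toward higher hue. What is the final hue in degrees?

236 + 34 = 270°   (analog 34° ↑)
270 − 21 = 249°   (analog 21° ↓)
249 − 120 = 129°   (triadic ↓)
129 + 90 = 219°   (square ↑)
219 + 90 = 309°   (square ↑)

309°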